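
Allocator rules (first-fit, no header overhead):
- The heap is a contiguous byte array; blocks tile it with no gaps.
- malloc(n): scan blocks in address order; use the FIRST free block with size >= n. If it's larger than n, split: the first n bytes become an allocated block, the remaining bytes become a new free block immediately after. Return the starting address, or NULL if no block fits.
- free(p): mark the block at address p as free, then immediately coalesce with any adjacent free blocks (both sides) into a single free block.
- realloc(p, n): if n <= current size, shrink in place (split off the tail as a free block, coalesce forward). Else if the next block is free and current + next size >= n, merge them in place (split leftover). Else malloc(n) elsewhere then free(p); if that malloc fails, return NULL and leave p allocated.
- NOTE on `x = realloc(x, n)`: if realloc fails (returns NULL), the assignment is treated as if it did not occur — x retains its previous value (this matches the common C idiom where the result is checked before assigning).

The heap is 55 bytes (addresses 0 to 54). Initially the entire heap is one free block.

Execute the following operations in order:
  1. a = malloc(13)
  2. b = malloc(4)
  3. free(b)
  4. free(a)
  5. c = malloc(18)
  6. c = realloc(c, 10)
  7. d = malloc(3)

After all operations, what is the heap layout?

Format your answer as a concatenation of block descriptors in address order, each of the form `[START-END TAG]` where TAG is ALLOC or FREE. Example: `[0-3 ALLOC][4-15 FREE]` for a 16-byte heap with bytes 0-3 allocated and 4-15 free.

Answer: [0-9 ALLOC][10-12 ALLOC][13-54 FREE]

Derivation:
Op 1: a = malloc(13) -> a = 0; heap: [0-12 ALLOC][13-54 FREE]
Op 2: b = malloc(4) -> b = 13; heap: [0-12 ALLOC][13-16 ALLOC][17-54 FREE]
Op 3: free(b) -> (freed b); heap: [0-12 ALLOC][13-54 FREE]
Op 4: free(a) -> (freed a); heap: [0-54 FREE]
Op 5: c = malloc(18) -> c = 0; heap: [0-17 ALLOC][18-54 FREE]
Op 6: c = realloc(c, 10) -> c = 0; heap: [0-9 ALLOC][10-54 FREE]
Op 7: d = malloc(3) -> d = 10; heap: [0-9 ALLOC][10-12 ALLOC][13-54 FREE]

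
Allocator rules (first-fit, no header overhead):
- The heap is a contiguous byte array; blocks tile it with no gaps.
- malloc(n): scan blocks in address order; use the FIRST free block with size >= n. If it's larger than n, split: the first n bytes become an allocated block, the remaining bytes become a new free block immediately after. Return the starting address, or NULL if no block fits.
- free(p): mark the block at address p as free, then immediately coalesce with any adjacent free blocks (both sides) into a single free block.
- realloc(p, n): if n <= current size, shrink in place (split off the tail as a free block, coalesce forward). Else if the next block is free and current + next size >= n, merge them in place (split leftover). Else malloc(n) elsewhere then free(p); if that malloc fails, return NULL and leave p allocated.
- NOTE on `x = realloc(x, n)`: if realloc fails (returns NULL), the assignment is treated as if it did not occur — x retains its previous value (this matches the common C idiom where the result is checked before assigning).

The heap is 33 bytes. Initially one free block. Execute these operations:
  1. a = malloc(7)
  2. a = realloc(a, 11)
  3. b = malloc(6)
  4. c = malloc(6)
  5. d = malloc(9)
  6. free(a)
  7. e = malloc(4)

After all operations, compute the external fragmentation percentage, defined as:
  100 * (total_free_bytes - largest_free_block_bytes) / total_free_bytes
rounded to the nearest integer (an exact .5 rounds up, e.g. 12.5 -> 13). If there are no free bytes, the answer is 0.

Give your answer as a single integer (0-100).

Op 1: a = malloc(7) -> a = 0; heap: [0-6 ALLOC][7-32 FREE]
Op 2: a = realloc(a, 11) -> a = 0; heap: [0-10 ALLOC][11-32 FREE]
Op 3: b = malloc(6) -> b = 11; heap: [0-10 ALLOC][11-16 ALLOC][17-32 FREE]
Op 4: c = malloc(6) -> c = 17; heap: [0-10 ALLOC][11-16 ALLOC][17-22 ALLOC][23-32 FREE]
Op 5: d = malloc(9) -> d = 23; heap: [0-10 ALLOC][11-16 ALLOC][17-22 ALLOC][23-31 ALLOC][32-32 FREE]
Op 6: free(a) -> (freed a); heap: [0-10 FREE][11-16 ALLOC][17-22 ALLOC][23-31 ALLOC][32-32 FREE]
Op 7: e = malloc(4) -> e = 0; heap: [0-3 ALLOC][4-10 FREE][11-16 ALLOC][17-22 ALLOC][23-31 ALLOC][32-32 FREE]
Free blocks: [7 1] total_free=8 largest=7 -> 100*(8-7)/8 = 100/8 = 12.5 -> rounds to 13

Answer: 13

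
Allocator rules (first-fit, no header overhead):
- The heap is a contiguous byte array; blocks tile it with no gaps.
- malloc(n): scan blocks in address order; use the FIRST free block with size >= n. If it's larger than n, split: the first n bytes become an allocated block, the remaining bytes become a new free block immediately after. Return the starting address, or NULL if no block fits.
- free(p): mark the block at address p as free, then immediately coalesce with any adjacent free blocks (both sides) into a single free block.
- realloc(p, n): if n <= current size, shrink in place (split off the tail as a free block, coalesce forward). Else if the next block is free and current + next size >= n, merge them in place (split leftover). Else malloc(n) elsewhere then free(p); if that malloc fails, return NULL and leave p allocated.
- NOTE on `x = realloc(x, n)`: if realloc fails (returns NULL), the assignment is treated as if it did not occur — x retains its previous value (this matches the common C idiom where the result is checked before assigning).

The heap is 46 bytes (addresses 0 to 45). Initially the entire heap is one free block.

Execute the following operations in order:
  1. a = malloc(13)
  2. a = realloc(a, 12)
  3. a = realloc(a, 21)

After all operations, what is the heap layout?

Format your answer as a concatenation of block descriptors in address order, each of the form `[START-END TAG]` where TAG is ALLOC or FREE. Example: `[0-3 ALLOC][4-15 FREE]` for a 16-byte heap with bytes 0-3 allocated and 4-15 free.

Op 1: a = malloc(13) -> a = 0; heap: [0-12 ALLOC][13-45 FREE]
Op 2: a = realloc(a, 12) -> a = 0; heap: [0-11 ALLOC][12-45 FREE]
Op 3: a = realloc(a, 21) -> a = 0; heap: [0-20 ALLOC][21-45 FREE]

Answer: [0-20 ALLOC][21-45 FREE]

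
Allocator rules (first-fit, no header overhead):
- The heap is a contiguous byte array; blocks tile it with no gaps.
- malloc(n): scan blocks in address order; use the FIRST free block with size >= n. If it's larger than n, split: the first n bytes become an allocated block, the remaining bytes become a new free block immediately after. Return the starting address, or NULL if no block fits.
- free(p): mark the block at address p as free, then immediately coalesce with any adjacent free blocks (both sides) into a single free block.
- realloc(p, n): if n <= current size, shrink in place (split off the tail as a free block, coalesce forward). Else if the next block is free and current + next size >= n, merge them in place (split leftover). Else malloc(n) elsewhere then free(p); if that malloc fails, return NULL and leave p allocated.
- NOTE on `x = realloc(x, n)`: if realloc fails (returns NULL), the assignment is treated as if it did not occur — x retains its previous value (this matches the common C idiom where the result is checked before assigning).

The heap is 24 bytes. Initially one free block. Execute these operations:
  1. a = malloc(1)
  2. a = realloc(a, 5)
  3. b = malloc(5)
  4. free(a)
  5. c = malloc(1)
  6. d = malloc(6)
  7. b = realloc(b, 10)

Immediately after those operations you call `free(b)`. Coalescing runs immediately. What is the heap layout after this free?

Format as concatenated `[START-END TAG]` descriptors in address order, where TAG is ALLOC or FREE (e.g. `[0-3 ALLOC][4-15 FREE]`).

Op 1: a = malloc(1) -> a = 0; heap: [0-0 ALLOC][1-23 FREE]
Op 2: a = realloc(a, 5) -> a = 0; heap: [0-4 ALLOC][5-23 FREE]
Op 3: b = malloc(5) -> b = 5; heap: [0-4 ALLOC][5-9 ALLOC][10-23 FREE]
Op 4: free(a) -> (freed a); heap: [0-4 FREE][5-9 ALLOC][10-23 FREE]
Op 5: c = malloc(1) -> c = 0; heap: [0-0 ALLOC][1-4 FREE][5-9 ALLOC][10-23 FREE]
Op 6: d = malloc(6) -> d = 10; heap: [0-0 ALLOC][1-4 FREE][5-9 ALLOC][10-15 ALLOC][16-23 FREE]
Op 7: b = realloc(b, 10) -> NULL (b unchanged); heap: [0-0 ALLOC][1-4 FREE][5-9 ALLOC][10-15 ALLOC][16-23 FREE]
free(b): b = 5 -> block [5-9 ALLOC]; mark free, coalesce with adjacent free neighbors -> [0-0 ALLOC][1-9 FREE][10-15 ALLOC][16-23 FREE]

Answer: [0-0 ALLOC][1-9 FREE][10-15 ALLOC][16-23 FREE]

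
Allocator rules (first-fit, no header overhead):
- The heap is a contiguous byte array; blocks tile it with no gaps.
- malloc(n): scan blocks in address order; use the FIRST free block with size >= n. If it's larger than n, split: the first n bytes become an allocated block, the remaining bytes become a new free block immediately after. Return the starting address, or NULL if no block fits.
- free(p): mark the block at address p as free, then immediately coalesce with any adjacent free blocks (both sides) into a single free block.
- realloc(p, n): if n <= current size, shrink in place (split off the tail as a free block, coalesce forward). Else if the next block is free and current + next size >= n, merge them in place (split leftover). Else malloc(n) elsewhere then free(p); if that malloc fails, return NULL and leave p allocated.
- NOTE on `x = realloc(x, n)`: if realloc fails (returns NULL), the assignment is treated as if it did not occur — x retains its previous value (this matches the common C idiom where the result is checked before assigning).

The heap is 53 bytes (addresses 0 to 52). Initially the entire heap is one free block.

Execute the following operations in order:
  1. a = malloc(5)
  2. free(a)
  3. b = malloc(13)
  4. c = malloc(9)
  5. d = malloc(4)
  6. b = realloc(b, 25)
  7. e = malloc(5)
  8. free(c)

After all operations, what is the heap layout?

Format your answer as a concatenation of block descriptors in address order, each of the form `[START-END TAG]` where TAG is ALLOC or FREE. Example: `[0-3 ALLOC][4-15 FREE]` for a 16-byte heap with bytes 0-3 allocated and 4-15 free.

Op 1: a = malloc(5) -> a = 0; heap: [0-4 ALLOC][5-52 FREE]
Op 2: free(a) -> (freed a); heap: [0-52 FREE]
Op 3: b = malloc(13) -> b = 0; heap: [0-12 ALLOC][13-52 FREE]
Op 4: c = malloc(9) -> c = 13; heap: [0-12 ALLOC][13-21 ALLOC][22-52 FREE]
Op 5: d = malloc(4) -> d = 22; heap: [0-12 ALLOC][13-21 ALLOC][22-25 ALLOC][26-52 FREE]
Op 6: b = realloc(b, 25) -> b = 26; heap: [0-12 FREE][13-21 ALLOC][22-25 ALLOC][26-50 ALLOC][51-52 FREE]
Op 7: e = malloc(5) -> e = 0; heap: [0-4 ALLOC][5-12 FREE][13-21 ALLOC][22-25 ALLOC][26-50 ALLOC][51-52 FREE]
Op 8: free(c) -> (freed c); heap: [0-4 ALLOC][5-21 FREE][22-25 ALLOC][26-50 ALLOC][51-52 FREE]

Answer: [0-4 ALLOC][5-21 FREE][22-25 ALLOC][26-50 ALLOC][51-52 FREE]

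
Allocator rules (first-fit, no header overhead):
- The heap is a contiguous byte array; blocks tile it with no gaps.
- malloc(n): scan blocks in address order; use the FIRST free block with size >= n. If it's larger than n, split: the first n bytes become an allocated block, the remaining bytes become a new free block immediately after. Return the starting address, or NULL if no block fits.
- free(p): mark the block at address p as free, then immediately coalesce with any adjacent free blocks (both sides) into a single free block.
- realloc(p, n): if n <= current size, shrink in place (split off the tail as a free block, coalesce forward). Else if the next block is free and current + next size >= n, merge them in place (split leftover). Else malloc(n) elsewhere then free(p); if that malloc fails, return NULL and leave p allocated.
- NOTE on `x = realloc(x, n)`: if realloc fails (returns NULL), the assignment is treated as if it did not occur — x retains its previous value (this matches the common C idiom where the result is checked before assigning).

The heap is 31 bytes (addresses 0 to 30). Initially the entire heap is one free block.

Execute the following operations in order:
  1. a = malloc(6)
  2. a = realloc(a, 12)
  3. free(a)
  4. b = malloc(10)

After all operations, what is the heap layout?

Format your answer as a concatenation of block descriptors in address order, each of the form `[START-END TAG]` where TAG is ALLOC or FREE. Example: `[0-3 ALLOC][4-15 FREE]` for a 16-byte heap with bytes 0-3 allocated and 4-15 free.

Answer: [0-9 ALLOC][10-30 FREE]

Derivation:
Op 1: a = malloc(6) -> a = 0; heap: [0-5 ALLOC][6-30 FREE]
Op 2: a = realloc(a, 12) -> a = 0; heap: [0-11 ALLOC][12-30 FREE]
Op 3: free(a) -> (freed a); heap: [0-30 FREE]
Op 4: b = malloc(10) -> b = 0; heap: [0-9 ALLOC][10-30 FREE]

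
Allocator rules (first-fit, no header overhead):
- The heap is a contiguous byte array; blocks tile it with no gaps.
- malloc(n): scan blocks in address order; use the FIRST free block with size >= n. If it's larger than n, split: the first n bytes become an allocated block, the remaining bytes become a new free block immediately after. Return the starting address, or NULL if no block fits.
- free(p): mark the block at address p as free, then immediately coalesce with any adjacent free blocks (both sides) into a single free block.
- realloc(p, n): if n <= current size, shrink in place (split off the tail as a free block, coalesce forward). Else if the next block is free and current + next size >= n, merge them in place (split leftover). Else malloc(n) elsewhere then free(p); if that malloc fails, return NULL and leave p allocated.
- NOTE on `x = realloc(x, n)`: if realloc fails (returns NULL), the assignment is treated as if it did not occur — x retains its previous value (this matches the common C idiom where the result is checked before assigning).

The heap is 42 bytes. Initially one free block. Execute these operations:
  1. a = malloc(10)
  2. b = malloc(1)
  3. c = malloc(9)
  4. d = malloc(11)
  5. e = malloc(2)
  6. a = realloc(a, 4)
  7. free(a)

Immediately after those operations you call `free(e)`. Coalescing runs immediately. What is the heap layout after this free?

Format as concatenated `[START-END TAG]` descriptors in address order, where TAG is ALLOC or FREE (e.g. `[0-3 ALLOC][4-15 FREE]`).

Op 1: a = malloc(10) -> a = 0; heap: [0-9 ALLOC][10-41 FREE]
Op 2: b = malloc(1) -> b = 10; heap: [0-9 ALLOC][10-10 ALLOC][11-41 FREE]
Op 3: c = malloc(9) -> c = 11; heap: [0-9 ALLOC][10-10 ALLOC][11-19 ALLOC][20-41 FREE]
Op 4: d = malloc(11) -> d = 20; heap: [0-9 ALLOC][10-10 ALLOC][11-19 ALLOC][20-30 ALLOC][31-41 FREE]
Op 5: e = malloc(2) -> e = 31; heap: [0-9 ALLOC][10-10 ALLOC][11-19 ALLOC][20-30 ALLOC][31-32 ALLOC][33-41 FREE]
Op 6: a = realloc(a, 4) -> a = 0; heap: [0-3 ALLOC][4-9 FREE][10-10 ALLOC][11-19 ALLOC][20-30 ALLOC][31-32 ALLOC][33-41 FREE]
Op 7: free(a) -> (freed a); heap: [0-9 FREE][10-10 ALLOC][11-19 ALLOC][20-30 ALLOC][31-32 ALLOC][33-41 FREE]
free(e): e = 31 -> block [31-32 ALLOC]; mark free, coalesce with adjacent free neighbors -> [0-9 FREE][10-10 ALLOC][11-19 ALLOC][20-30 ALLOC][31-41 FREE]

Answer: [0-9 FREE][10-10 ALLOC][11-19 ALLOC][20-30 ALLOC][31-41 FREE]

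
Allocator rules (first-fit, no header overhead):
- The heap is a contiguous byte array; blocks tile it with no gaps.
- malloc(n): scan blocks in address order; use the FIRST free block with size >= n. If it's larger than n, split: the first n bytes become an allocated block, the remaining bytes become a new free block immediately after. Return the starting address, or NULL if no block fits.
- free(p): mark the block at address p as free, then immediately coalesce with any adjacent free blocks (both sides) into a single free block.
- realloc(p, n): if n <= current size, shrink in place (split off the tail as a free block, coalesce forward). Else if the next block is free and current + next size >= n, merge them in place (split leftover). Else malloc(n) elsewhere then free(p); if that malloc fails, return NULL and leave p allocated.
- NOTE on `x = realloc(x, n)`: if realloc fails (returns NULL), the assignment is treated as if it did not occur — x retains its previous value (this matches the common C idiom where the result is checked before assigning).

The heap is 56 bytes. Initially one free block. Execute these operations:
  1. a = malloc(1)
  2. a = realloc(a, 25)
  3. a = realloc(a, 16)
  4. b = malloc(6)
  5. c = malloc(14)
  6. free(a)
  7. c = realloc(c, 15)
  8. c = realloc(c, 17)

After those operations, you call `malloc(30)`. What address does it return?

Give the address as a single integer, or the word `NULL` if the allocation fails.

Answer: NULL

Derivation:
Op 1: a = malloc(1) -> a = 0; heap: [0-0 ALLOC][1-55 FREE]
Op 2: a = realloc(a, 25) -> a = 0; heap: [0-24 ALLOC][25-55 FREE]
Op 3: a = realloc(a, 16) -> a = 0; heap: [0-15 ALLOC][16-55 FREE]
Op 4: b = malloc(6) -> b = 16; heap: [0-15 ALLOC][16-21 ALLOC][22-55 FREE]
Op 5: c = malloc(14) -> c = 22; heap: [0-15 ALLOC][16-21 ALLOC][22-35 ALLOC][36-55 FREE]
Op 6: free(a) -> (freed a); heap: [0-15 FREE][16-21 ALLOC][22-35 ALLOC][36-55 FREE]
Op 7: c = realloc(c, 15) -> c = 22; heap: [0-15 FREE][16-21 ALLOC][22-36 ALLOC][37-55 FREE]
Op 8: c = realloc(c, 17) -> c = 22; heap: [0-15 FREE][16-21 ALLOC][22-38 ALLOC][39-55 FREE]
malloc(30): first-fit scan over [0-15 FREE][16-21 ALLOC][22-38 ALLOC][39-55 FREE] -> NULL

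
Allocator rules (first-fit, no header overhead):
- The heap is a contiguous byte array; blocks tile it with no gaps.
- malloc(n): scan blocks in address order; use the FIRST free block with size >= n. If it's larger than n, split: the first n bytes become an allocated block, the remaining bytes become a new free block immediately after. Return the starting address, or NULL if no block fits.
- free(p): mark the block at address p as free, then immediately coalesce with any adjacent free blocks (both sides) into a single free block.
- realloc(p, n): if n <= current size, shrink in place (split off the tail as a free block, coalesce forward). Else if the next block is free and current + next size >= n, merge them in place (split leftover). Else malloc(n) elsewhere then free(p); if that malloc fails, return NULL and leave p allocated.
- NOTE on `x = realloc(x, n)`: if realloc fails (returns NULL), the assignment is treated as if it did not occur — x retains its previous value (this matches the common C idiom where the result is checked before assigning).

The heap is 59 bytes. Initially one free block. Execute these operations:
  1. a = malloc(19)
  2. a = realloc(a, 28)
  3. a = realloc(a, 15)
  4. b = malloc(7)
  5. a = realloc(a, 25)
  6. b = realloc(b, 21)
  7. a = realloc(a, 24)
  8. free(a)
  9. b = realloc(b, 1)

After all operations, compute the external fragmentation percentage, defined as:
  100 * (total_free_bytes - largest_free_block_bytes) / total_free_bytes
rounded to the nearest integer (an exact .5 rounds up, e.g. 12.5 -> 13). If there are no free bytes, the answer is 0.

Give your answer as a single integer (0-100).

Answer: 26

Derivation:
Op 1: a = malloc(19) -> a = 0; heap: [0-18 ALLOC][19-58 FREE]
Op 2: a = realloc(a, 28) -> a = 0; heap: [0-27 ALLOC][28-58 FREE]
Op 3: a = realloc(a, 15) -> a = 0; heap: [0-14 ALLOC][15-58 FREE]
Op 4: b = malloc(7) -> b = 15; heap: [0-14 ALLOC][15-21 ALLOC][22-58 FREE]
Op 5: a = realloc(a, 25) -> a = 22; heap: [0-14 FREE][15-21 ALLOC][22-46 ALLOC][47-58 FREE]
Op 6: b = realloc(b, 21) -> NULL (b unchanged); heap: [0-14 FREE][15-21 ALLOC][22-46 ALLOC][47-58 FREE]
Op 7: a = realloc(a, 24) -> a = 22; heap: [0-14 FREE][15-21 ALLOC][22-45 ALLOC][46-58 FREE]
Op 8: free(a) -> (freed a); heap: [0-14 FREE][15-21 ALLOC][22-58 FREE]
Op 9: b = realloc(b, 1) -> b = 15; heap: [0-14 FREE][15-15 ALLOC][16-58 FREE]
Free blocks: [15 43] total_free=58 largest=43 -> 100*(58-43)/58 = 1500/58 ≈ 25.862 -> rounds to 26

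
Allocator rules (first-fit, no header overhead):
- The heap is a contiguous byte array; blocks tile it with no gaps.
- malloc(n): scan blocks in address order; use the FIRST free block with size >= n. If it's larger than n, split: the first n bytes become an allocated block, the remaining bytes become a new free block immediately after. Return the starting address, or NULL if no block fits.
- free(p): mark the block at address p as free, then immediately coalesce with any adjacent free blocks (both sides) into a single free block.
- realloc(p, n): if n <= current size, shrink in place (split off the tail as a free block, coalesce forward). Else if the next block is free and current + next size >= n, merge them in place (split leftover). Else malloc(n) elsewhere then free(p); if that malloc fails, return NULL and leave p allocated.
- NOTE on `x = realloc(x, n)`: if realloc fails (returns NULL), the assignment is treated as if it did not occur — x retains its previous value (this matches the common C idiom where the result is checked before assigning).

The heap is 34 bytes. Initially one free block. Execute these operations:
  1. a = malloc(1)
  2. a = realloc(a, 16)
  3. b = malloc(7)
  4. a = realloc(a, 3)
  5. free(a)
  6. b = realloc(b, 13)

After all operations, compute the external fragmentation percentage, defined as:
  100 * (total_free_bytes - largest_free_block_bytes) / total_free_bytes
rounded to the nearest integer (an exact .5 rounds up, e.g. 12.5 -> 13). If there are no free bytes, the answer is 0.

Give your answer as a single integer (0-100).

Op 1: a = malloc(1) -> a = 0; heap: [0-0 ALLOC][1-33 FREE]
Op 2: a = realloc(a, 16) -> a = 0; heap: [0-15 ALLOC][16-33 FREE]
Op 3: b = malloc(7) -> b = 16; heap: [0-15 ALLOC][16-22 ALLOC][23-33 FREE]
Op 4: a = realloc(a, 3) -> a = 0; heap: [0-2 ALLOC][3-15 FREE][16-22 ALLOC][23-33 FREE]
Op 5: free(a) -> (freed a); heap: [0-15 FREE][16-22 ALLOC][23-33 FREE]
Op 6: b = realloc(b, 13) -> b = 16; heap: [0-15 FREE][16-28 ALLOC][29-33 FREE]
Free blocks: [16 5] total_free=21 largest=16 -> 100*(21-16)/21 = 500/21 ≈ 23.810 -> rounds to 24

Answer: 24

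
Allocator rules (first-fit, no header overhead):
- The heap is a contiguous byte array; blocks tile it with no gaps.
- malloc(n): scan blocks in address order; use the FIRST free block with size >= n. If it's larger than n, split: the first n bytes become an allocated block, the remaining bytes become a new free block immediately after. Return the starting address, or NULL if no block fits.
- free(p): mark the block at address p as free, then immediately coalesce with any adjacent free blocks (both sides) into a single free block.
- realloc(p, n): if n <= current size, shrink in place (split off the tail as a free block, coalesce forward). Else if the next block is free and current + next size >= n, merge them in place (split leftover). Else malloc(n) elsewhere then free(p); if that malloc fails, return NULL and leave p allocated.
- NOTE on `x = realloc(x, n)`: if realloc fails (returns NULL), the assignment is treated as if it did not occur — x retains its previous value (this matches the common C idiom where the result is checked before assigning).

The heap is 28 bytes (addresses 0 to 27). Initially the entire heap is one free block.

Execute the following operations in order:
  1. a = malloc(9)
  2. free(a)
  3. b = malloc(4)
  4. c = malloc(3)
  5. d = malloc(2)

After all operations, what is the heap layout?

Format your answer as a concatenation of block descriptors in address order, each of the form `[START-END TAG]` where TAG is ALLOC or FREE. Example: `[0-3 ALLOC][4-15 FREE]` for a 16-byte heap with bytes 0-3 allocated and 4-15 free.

Answer: [0-3 ALLOC][4-6 ALLOC][7-8 ALLOC][9-27 FREE]

Derivation:
Op 1: a = malloc(9) -> a = 0; heap: [0-8 ALLOC][9-27 FREE]
Op 2: free(a) -> (freed a); heap: [0-27 FREE]
Op 3: b = malloc(4) -> b = 0; heap: [0-3 ALLOC][4-27 FREE]
Op 4: c = malloc(3) -> c = 4; heap: [0-3 ALLOC][4-6 ALLOC][7-27 FREE]
Op 5: d = malloc(2) -> d = 7; heap: [0-3 ALLOC][4-6 ALLOC][7-8 ALLOC][9-27 FREE]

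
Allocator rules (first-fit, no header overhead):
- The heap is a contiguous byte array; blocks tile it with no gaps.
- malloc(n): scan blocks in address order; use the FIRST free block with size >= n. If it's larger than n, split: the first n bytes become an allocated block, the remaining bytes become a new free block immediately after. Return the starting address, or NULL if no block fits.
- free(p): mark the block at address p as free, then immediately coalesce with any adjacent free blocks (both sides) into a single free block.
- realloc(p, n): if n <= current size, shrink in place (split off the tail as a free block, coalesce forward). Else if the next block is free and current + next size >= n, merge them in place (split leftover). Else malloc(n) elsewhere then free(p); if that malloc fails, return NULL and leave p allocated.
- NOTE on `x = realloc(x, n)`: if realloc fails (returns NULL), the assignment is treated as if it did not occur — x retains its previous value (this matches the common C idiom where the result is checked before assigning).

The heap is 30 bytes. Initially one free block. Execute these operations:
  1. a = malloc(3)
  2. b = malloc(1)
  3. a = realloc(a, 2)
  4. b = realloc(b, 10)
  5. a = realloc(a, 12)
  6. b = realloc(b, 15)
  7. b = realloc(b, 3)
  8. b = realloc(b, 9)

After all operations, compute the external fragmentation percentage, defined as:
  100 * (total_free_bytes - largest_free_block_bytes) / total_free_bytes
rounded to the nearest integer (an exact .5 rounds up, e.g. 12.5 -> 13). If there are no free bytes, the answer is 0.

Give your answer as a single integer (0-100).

Answer: 44

Derivation:
Op 1: a = malloc(3) -> a = 0; heap: [0-2 ALLOC][3-29 FREE]
Op 2: b = malloc(1) -> b = 3; heap: [0-2 ALLOC][3-3 ALLOC][4-29 FREE]
Op 3: a = realloc(a, 2) -> a = 0; heap: [0-1 ALLOC][2-2 FREE][3-3 ALLOC][4-29 FREE]
Op 4: b = realloc(b, 10) -> b = 3; heap: [0-1 ALLOC][2-2 FREE][3-12 ALLOC][13-29 FREE]
Op 5: a = realloc(a, 12) -> a = 13; heap: [0-2 FREE][3-12 ALLOC][13-24 ALLOC][25-29 FREE]
Op 6: b = realloc(b, 15) -> NULL (b unchanged); heap: [0-2 FREE][3-12 ALLOC][13-24 ALLOC][25-29 FREE]
Op 7: b = realloc(b, 3) -> b = 3; heap: [0-2 FREE][3-5 ALLOC][6-12 FREE][13-24 ALLOC][25-29 FREE]
Op 8: b = realloc(b, 9) -> b = 3; heap: [0-2 FREE][3-11 ALLOC][12-12 FREE][13-24 ALLOC][25-29 FREE]
Free blocks: [3 1 5] total_free=9 largest=5 -> 100*(9-5)/9 = 400/9 ≈ 44.444 -> rounds to 44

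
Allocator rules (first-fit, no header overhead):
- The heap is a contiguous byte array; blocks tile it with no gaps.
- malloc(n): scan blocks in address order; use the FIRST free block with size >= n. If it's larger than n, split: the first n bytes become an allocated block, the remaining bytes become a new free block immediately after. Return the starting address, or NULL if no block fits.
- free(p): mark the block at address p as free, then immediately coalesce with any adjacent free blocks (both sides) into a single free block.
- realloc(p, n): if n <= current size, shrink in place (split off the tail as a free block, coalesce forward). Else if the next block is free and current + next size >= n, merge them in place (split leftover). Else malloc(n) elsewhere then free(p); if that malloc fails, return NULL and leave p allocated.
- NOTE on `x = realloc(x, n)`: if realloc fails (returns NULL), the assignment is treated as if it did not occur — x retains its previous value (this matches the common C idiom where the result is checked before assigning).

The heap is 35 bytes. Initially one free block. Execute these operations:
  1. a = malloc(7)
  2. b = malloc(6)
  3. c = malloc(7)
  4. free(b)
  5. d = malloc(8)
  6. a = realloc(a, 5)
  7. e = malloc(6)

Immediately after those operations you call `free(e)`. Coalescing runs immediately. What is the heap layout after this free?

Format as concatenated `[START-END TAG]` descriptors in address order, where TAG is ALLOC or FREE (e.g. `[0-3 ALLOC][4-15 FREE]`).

Op 1: a = malloc(7) -> a = 0; heap: [0-6 ALLOC][7-34 FREE]
Op 2: b = malloc(6) -> b = 7; heap: [0-6 ALLOC][7-12 ALLOC][13-34 FREE]
Op 3: c = malloc(7) -> c = 13; heap: [0-6 ALLOC][7-12 ALLOC][13-19 ALLOC][20-34 FREE]
Op 4: free(b) -> (freed b); heap: [0-6 ALLOC][7-12 FREE][13-19 ALLOC][20-34 FREE]
Op 5: d = malloc(8) -> d = 20; heap: [0-6 ALLOC][7-12 FREE][13-19 ALLOC][20-27 ALLOC][28-34 FREE]
Op 6: a = realloc(a, 5) -> a = 0; heap: [0-4 ALLOC][5-12 FREE][13-19 ALLOC][20-27 ALLOC][28-34 FREE]
Op 7: e = malloc(6) -> e = 5; heap: [0-4 ALLOC][5-10 ALLOC][11-12 FREE][13-19 ALLOC][20-27 ALLOC][28-34 FREE]
free(e): e = 5 -> block [5-10 ALLOC]; mark free, coalesce with adjacent free neighbors -> [0-4 ALLOC][5-12 FREE][13-19 ALLOC][20-27 ALLOC][28-34 FREE]

Answer: [0-4 ALLOC][5-12 FREE][13-19 ALLOC][20-27 ALLOC][28-34 FREE]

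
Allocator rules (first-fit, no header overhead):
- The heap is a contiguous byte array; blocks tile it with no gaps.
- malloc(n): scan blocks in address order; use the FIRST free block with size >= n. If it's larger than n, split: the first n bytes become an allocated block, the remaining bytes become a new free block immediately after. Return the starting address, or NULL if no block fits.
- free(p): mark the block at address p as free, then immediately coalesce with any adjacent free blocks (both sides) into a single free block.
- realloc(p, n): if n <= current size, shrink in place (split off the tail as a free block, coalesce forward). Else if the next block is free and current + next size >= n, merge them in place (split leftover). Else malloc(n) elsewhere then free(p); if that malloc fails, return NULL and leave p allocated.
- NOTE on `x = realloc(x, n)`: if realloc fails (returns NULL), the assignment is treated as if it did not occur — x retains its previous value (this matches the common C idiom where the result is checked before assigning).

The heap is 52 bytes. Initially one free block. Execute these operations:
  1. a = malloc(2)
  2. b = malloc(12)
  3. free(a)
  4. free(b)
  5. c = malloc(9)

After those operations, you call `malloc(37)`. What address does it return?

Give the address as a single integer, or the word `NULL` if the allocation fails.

Op 1: a = malloc(2) -> a = 0; heap: [0-1 ALLOC][2-51 FREE]
Op 2: b = malloc(12) -> b = 2; heap: [0-1 ALLOC][2-13 ALLOC][14-51 FREE]
Op 3: free(a) -> (freed a); heap: [0-1 FREE][2-13 ALLOC][14-51 FREE]
Op 4: free(b) -> (freed b); heap: [0-51 FREE]
Op 5: c = malloc(9) -> c = 0; heap: [0-8 ALLOC][9-51 FREE]
malloc(37): first-fit scan over [0-8 ALLOC][9-51 FREE] -> 9

Answer: 9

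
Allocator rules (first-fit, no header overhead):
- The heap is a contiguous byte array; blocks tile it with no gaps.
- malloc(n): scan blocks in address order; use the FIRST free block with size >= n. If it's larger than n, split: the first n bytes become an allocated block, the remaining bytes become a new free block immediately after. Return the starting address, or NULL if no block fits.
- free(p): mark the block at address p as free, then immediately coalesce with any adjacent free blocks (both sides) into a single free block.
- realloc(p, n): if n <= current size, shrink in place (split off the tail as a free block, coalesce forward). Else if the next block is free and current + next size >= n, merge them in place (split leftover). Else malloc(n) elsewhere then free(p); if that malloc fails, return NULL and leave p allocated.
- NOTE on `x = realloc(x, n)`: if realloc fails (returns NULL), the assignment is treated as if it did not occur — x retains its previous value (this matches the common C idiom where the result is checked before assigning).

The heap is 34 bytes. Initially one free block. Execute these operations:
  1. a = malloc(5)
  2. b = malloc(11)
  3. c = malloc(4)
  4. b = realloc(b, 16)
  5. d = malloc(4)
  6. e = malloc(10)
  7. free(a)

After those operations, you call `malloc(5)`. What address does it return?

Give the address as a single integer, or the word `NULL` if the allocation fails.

Op 1: a = malloc(5) -> a = 0; heap: [0-4 ALLOC][5-33 FREE]
Op 2: b = malloc(11) -> b = 5; heap: [0-4 ALLOC][5-15 ALLOC][16-33 FREE]
Op 3: c = malloc(4) -> c = 16; heap: [0-4 ALLOC][5-15 ALLOC][16-19 ALLOC][20-33 FREE]
Op 4: b = realloc(b, 16) -> NULL (b unchanged); heap: [0-4 ALLOC][5-15 ALLOC][16-19 ALLOC][20-33 FREE]
Op 5: d = malloc(4) -> d = 20; heap: [0-4 ALLOC][5-15 ALLOC][16-19 ALLOC][20-23 ALLOC][24-33 FREE]
Op 6: e = malloc(10) -> e = 24; heap: [0-4 ALLOC][5-15 ALLOC][16-19 ALLOC][20-23 ALLOC][24-33 ALLOC]
Op 7: free(a) -> (freed a); heap: [0-4 FREE][5-15 ALLOC][16-19 ALLOC][20-23 ALLOC][24-33 ALLOC]
malloc(5): first-fit scan over [0-4 FREE][5-15 ALLOC][16-19 ALLOC][20-23 ALLOC][24-33 ALLOC] -> 0

Answer: 0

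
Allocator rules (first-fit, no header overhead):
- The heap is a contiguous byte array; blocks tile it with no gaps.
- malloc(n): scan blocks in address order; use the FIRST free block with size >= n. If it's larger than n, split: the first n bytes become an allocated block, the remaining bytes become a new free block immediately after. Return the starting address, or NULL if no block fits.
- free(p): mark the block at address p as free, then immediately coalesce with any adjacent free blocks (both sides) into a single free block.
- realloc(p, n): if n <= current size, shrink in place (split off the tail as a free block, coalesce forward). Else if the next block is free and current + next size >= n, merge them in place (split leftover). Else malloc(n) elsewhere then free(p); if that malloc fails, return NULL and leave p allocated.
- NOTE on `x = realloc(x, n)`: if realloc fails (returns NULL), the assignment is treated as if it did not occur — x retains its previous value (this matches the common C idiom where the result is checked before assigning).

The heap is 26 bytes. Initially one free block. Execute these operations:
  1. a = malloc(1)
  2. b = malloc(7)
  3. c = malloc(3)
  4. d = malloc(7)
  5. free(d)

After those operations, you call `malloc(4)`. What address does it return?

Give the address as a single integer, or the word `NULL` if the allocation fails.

Op 1: a = malloc(1) -> a = 0; heap: [0-0 ALLOC][1-25 FREE]
Op 2: b = malloc(7) -> b = 1; heap: [0-0 ALLOC][1-7 ALLOC][8-25 FREE]
Op 3: c = malloc(3) -> c = 8; heap: [0-0 ALLOC][1-7 ALLOC][8-10 ALLOC][11-25 FREE]
Op 4: d = malloc(7) -> d = 11; heap: [0-0 ALLOC][1-7 ALLOC][8-10 ALLOC][11-17 ALLOC][18-25 FREE]
Op 5: free(d) -> (freed d); heap: [0-0 ALLOC][1-7 ALLOC][8-10 ALLOC][11-25 FREE]
malloc(4): first-fit scan over [0-0 ALLOC][1-7 ALLOC][8-10 ALLOC][11-25 FREE] -> 11

Answer: 11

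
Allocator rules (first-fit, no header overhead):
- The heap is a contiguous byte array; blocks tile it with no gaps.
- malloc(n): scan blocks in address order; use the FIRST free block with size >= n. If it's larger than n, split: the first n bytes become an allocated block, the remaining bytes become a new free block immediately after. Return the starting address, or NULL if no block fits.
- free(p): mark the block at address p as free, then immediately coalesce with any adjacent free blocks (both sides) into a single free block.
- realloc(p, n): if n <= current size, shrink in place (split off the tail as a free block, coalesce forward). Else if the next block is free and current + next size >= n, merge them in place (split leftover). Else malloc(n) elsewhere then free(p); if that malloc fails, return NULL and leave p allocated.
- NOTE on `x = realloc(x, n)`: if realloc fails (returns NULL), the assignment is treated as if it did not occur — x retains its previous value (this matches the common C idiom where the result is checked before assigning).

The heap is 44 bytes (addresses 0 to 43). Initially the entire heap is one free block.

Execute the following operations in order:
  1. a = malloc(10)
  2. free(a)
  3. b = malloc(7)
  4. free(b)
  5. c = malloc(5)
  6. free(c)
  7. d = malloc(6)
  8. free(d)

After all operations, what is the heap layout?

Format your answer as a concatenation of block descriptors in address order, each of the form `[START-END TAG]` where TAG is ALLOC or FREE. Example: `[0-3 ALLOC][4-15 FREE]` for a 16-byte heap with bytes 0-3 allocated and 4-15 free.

Answer: [0-43 FREE]

Derivation:
Op 1: a = malloc(10) -> a = 0; heap: [0-9 ALLOC][10-43 FREE]
Op 2: free(a) -> (freed a); heap: [0-43 FREE]
Op 3: b = malloc(7) -> b = 0; heap: [0-6 ALLOC][7-43 FREE]
Op 4: free(b) -> (freed b); heap: [0-43 FREE]
Op 5: c = malloc(5) -> c = 0; heap: [0-4 ALLOC][5-43 FREE]
Op 6: free(c) -> (freed c); heap: [0-43 FREE]
Op 7: d = malloc(6) -> d = 0; heap: [0-5 ALLOC][6-43 FREE]
Op 8: free(d) -> (freed d); heap: [0-43 FREE]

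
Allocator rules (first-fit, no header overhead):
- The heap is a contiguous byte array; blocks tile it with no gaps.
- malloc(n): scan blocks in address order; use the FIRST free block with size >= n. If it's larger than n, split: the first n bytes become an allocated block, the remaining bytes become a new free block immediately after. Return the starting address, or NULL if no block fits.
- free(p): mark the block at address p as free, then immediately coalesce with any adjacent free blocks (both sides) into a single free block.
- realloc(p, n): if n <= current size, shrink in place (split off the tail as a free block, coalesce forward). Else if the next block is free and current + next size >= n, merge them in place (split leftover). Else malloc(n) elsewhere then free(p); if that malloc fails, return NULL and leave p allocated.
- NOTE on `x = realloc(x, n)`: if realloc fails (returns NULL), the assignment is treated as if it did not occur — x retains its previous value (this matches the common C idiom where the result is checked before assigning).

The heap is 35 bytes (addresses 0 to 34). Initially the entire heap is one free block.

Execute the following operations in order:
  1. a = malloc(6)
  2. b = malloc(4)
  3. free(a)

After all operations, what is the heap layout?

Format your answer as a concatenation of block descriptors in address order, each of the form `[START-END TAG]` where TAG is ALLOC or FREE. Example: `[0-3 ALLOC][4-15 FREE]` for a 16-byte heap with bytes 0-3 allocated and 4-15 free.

Op 1: a = malloc(6) -> a = 0; heap: [0-5 ALLOC][6-34 FREE]
Op 2: b = malloc(4) -> b = 6; heap: [0-5 ALLOC][6-9 ALLOC][10-34 FREE]
Op 3: free(a) -> (freed a); heap: [0-5 FREE][6-9 ALLOC][10-34 FREE]

Answer: [0-5 FREE][6-9 ALLOC][10-34 FREE]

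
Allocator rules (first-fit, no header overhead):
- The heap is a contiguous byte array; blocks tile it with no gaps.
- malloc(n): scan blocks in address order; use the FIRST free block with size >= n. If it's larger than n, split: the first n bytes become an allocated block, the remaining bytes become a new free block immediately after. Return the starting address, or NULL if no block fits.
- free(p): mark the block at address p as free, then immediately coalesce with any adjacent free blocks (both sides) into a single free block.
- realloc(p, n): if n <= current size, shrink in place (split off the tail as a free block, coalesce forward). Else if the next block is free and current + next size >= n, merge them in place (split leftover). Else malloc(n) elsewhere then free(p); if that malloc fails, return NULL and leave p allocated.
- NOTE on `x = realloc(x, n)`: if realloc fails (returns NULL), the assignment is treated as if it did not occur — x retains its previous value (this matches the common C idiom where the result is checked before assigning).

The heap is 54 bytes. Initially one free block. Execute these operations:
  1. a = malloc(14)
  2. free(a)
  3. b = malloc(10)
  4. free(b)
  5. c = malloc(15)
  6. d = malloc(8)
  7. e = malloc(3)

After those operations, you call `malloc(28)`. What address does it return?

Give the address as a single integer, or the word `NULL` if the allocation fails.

Op 1: a = malloc(14) -> a = 0; heap: [0-13 ALLOC][14-53 FREE]
Op 2: free(a) -> (freed a); heap: [0-53 FREE]
Op 3: b = malloc(10) -> b = 0; heap: [0-9 ALLOC][10-53 FREE]
Op 4: free(b) -> (freed b); heap: [0-53 FREE]
Op 5: c = malloc(15) -> c = 0; heap: [0-14 ALLOC][15-53 FREE]
Op 6: d = malloc(8) -> d = 15; heap: [0-14 ALLOC][15-22 ALLOC][23-53 FREE]
Op 7: e = malloc(3) -> e = 23; heap: [0-14 ALLOC][15-22 ALLOC][23-25 ALLOC][26-53 FREE]
malloc(28): first-fit scan over [0-14 ALLOC][15-22 ALLOC][23-25 ALLOC][26-53 FREE] -> 26

Answer: 26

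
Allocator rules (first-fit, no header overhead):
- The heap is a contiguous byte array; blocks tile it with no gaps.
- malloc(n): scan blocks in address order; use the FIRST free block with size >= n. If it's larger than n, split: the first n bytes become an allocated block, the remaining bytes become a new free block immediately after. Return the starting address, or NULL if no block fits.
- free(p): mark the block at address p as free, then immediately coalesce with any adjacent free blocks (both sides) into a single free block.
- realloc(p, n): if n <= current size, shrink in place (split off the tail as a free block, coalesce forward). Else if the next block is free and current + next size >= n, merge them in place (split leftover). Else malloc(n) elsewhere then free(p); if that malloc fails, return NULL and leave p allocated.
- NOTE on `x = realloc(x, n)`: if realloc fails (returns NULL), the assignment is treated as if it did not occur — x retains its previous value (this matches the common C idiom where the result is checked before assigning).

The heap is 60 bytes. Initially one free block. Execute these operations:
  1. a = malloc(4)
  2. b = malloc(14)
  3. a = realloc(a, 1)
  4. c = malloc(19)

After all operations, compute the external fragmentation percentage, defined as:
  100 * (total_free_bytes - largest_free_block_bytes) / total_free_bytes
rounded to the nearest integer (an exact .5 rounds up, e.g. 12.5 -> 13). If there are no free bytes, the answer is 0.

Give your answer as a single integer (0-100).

Answer: 12

Derivation:
Op 1: a = malloc(4) -> a = 0; heap: [0-3 ALLOC][4-59 FREE]
Op 2: b = malloc(14) -> b = 4; heap: [0-3 ALLOC][4-17 ALLOC][18-59 FREE]
Op 3: a = realloc(a, 1) -> a = 0; heap: [0-0 ALLOC][1-3 FREE][4-17 ALLOC][18-59 FREE]
Op 4: c = malloc(19) -> c = 18; heap: [0-0 ALLOC][1-3 FREE][4-17 ALLOC][18-36 ALLOC][37-59 FREE]
Free blocks: [3 23] total_free=26 largest=23 -> 100*(26-23)/26 = 300/26 ≈ 11.538 -> rounds to 12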